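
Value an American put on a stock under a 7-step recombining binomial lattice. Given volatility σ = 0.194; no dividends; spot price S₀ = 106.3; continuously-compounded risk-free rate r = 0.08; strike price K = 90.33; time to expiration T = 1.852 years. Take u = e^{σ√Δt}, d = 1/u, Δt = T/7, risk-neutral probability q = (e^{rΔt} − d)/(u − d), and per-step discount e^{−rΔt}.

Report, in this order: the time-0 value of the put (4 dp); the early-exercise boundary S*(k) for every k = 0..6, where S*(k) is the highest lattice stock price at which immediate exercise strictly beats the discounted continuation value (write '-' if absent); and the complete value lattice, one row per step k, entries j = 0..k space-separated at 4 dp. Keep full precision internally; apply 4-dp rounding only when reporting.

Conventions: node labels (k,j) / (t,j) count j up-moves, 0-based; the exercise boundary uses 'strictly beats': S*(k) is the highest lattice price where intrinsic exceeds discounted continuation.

Δt=0.26457, u=1.10494, d=0.90503, q=0.58208, disc=e^(-rΔt)=0.97906
k=7 terminal: V=max(K-S,0) → 37.4642 25.7870 11.5306 0.0000 0.0000 0.0000 0.0000 0.0000
k=6: j=0 S=58.4133 intr=31.9167 cont=30.0248 V=31.9167[EX]; j=1 S=71.3158 intr=19.0142 cont=17.1224 V=19.0142[EX]; j=2 S=87.0682 intr=3.2618 cont=4.7179 V=4.7179[hold]; j=3 S=106.3000 intr=0.0000 cont=0.0000 V=0.0000[hold]; j=4 S=129.7798 intr=0.0000 cont=0.0000 V=0.0000[hold]; j=5 S=158.4458 intr=0.0000 cont=0.0000 V=0.0000[hold]; j=6 S=193.4436 intr=0.0000 cont=0.0000 V=0.0000[hold]  S*(6)=71.3158
k=5: j=0 S=64.5430 intr=25.7870 cont=23.8952 V=25.7870[EX]; j=1 S=78.7994 intr=11.5306 cont=10.4687 V=11.5306[EX]; j=2 S=96.2047 intr=0.0000 cont=1.9304 V=1.9304[hold]; j=3 S=117.4546 intr=0.0000 cont=0.0000 V=0.0000[hold]; j=4 S=143.3983 intr=0.0000 cont=0.0000 V=0.0000[hold]; j=5 S=175.0724 intr=0.0000 cont=0.0000 V=0.0000[hold]  S*(5)=78.7994
k=4: j=0 S=71.3158 intr=19.0142 cont=17.1224 V=19.0142[EX]; j=1 S=87.0682 intr=3.2618 cont=5.8181 V=5.8181[hold]; j=2 S=106.3000 intr=0.0000 cont=0.7899 V=0.7899[hold]; j=3 S=129.7798 intr=0.0000 cont=0.0000 V=0.0000[hold]; j=4 S=158.4458 intr=0.0000 cont=0.0000 V=0.0000[hold]  S*(4)=71.3158
k=3: j=0 S=78.7994 intr=11.5306 cont=11.0956 V=11.5306[EX]; j=1 S=96.2047 intr=0.0000 cont=2.8307 V=2.8307[hold]; j=2 S=117.4546 intr=0.0000 cont=0.3232 V=0.3232[hold]; j=3 S=143.3983 intr=0.0000 cont=0.0000 V=0.0000[hold]  S*(3)=78.7994
k=2: j=0 S=87.0682 intr=3.2618 cont=6.3311 V=6.3311[hold]; j=1 S=106.3000 intr=0.0000 cont=1.3424 V=1.3424[hold]; j=2 S=129.7798 intr=0.0000 cont=0.1322 V=0.1322[hold]  S*(2)=-
k=1: j=0 S=96.2047 intr=0.0000 cont=3.3555 V=3.3555[hold]; j=1 S=117.4546 intr=0.0000 cont=0.6246 V=0.6246[hold]  S*(1)=-
k=0: j=0 S=106.3000 intr=0.0000 cont=1.7289 V=1.7289[hold]  S*(0)=-

price = 1.7289
boundary = - - - 78.7994 71.3158 78.7994 71.3158
tree:
1.7289
3.3555 0.6246
6.3311 1.3424 0.1322
11.5306 2.8307 0.3232 0.0000
19.0142 5.8181 0.7899 0.0000 0.0000
25.7870 11.5306 1.9304 0.0000 0.0000 0.0000
31.9167 19.0142 4.7179 0.0000 0.0000 0.0000 0.0000
37.4642 25.7870 11.5306 0.0000 0.0000 0.0000 0.0000 0.0000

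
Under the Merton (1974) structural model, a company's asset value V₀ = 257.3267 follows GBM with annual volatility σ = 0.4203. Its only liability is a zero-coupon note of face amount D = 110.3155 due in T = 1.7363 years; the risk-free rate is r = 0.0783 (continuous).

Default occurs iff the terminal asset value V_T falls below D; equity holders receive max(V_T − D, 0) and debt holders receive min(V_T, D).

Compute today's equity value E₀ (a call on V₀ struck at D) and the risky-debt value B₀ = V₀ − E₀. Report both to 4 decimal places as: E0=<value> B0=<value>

Apply the equity-as-call identities (strike 110.3155, horizon 1.7363 years):
d₁ = [ln(V₀/D) + (r + σ²/2)T] / (σ√T)
   = [ln(257.3267/110.3155) + (0.0783 + 0.5·0.4203²)·1.7363] / (0.4203·√1.7363)
   = [0.847002 + 0.289313] / 0.553824 = 2.051762
d₂ = d₁ − σ√T = 2.051762 − 0.553824 = 1.497938
N(d₁) = 0.979904,  N(d₂) = 0.932925,  e^(−rT) = 0.872884
E₀ = V₀·N(d₁) − D·e^(−rT)·N(d₂)
   = 257.3267·0.979904 − 110.3155·0.872884·0.932925 = 162.321494
B₀ = V₀ − E₀ = 257.3267 − 162.321494 = 95.005206

E0=162.3215 B0=95.0052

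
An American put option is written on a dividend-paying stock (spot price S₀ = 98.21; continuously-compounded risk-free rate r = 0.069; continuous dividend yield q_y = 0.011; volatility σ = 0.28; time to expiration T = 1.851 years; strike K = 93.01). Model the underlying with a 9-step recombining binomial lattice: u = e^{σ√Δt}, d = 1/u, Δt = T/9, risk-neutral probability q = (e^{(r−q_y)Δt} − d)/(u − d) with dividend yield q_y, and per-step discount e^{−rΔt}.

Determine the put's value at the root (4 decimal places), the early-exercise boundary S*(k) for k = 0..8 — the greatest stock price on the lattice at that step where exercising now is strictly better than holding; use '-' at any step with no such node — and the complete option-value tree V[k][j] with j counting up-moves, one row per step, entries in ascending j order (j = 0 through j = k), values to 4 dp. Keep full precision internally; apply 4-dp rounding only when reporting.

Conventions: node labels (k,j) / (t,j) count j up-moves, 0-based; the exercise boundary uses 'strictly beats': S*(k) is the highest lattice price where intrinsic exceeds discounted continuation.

price = 8.5908
boundary = - - - 67.0987 59.0971 67.0987 59.0971 67.0987 76.1835
tree:
8.5908
12.7723 4.8978
18.4736 7.7663 2.3367
25.9113 11.9933 4.0076 0.8306
33.9129 17.9530 6.7227 1.5661 0.1621
40.9602 25.9113 10.9687 2.9173 0.3392 0.0000
47.1671 33.9129 17.2675 5.3510 0.7100 0.0000 0.0000
52.6339 40.9602 25.9113 9.6197 1.4862 0.0000 0.0000 0.0000
57.4487 47.1671 33.9129 16.8265 3.1109 0.0000 0.0000 0.0000 0.0000
61.6894 52.6339 40.9602 25.9113 6.5115 0.0000 0.0000 0.0000 0.0000 0.0000

Δt=0.20567, u=1.13540, d=0.88075, q=0.51542, disc=e^(-rΔt)=0.98591
k=9 terminal: V=max(K-S,0) → 61.6894 52.6339 40.9602 25.9113 6.5115 0.0000 0.0000 0.0000 0.0000 0.0000
k=8: j=0 S=35.5613 intr=57.4487 cont=56.2185 V=57.4487[EX]; j=1 S=45.8429 intr=47.1671 cont=45.9601 V=47.1671[EX]; j=2 S=59.0971 intr=33.9129 cont=32.7358 V=33.9129[EX]; j=3 S=76.1835 intr=16.8265 cont=15.6880 V=16.8265[EX]; j=4 S=98.2100 intr=0.0000 cont=3.1109 V=3.1109[hold]; j=5 S=126.6048 intr=0.0000 cont=0.0000 V=0.0000[hold]; j=6 S=163.2093 intr=0.0000 cont=0.0000 V=0.0000[hold]; j=7 S=210.3970 intr=0.0000 cont=0.0000 V=0.0000[hold]; j=8 S=271.2278 intr=0.0000 cont=0.0000 V=0.0000[hold]  S*(8)=76.1835
k=7: j=0 S=40.3761 intr=52.6339 cont=51.4145 V=52.6339[EX]; j=1 S=52.0498 intr=40.9602 cont=39.7672 V=40.9602[EX]; j=2 S=67.0987 intr=25.9113 cont=24.7524 V=25.9113[EX]; j=3 S=86.4985 intr=6.5115 cont=9.6197 V=9.6197[hold]; j=4 S=111.5072 intr=0.0000 cont=1.4862 V=1.4862[hold]; j=5 S=143.7466 intr=0.0000 cont=0.0000 V=0.0000[hold]; j=6 S=185.3072 intr=0.0000 cont=0.0000 V=0.0000[hold]; j=7 S=238.8839 intr=0.0000 cont=0.0000 V=0.0000[hold]  S*(7)=67.0987
k=6: j=0 S=45.8429 intr=47.1671 cont=45.9601 V=47.1671[EX]; j=1 S=59.0971 intr=33.9129 cont=32.7358 V=33.9129[EX]; j=2 S=76.1835 intr=16.8265 cont=17.2675 V=17.2675[hold]; j=3 S=98.2100 intr=0.0000 cont=5.3510 V=5.3510[hold]; j=4 S=126.6048 intr=0.0000 cont=0.7100 V=0.7100[hold]; j=5 S=163.2093 intr=0.0000 cont=0.0000 V=0.0000[hold]; j=6 S=210.3970 intr=0.0000 cont=0.0000 V=0.0000[hold]  S*(6)=59.0971
k=5: j=0 S=52.0498 intr=40.9602 cont=39.7672 V=40.9602[EX]; j=1 S=67.0987 intr=25.9113 cont=24.9765 V=25.9113[EX]; j=2 S=86.4985 intr=6.5115 cont=10.9687 V=10.9687[hold]; j=3 S=111.5072 intr=0.0000 cont=2.9173 V=2.9173[hold]; j=4 S=143.7466 intr=0.0000 cont=0.3392 V=0.3392[hold]; j=5 S=185.3072 intr=0.0000 cont=0.0000 V=0.0000[hold]  S*(5)=67.0987
k=4: j=0 S=59.0971 intr=33.9129 cont=32.7358 V=33.9129[EX]; j=1 S=76.1835 intr=16.8265 cont=17.9530 V=17.9530[hold]; j=2 S=98.2100 intr=0.0000 cont=6.7227 V=6.7227[hold]; j=3 S=126.6048 intr=0.0000 cont=1.5661 V=1.5661[hold]; j=4 S=163.2093 intr=0.0000 cont=0.1621 V=0.1621[hold]  S*(4)=59.0971
k=3: j=0 S=67.0987 intr=25.9113 cont=25.3248 V=25.9113[EX]; j=1 S=86.4985 intr=6.5115 cont=11.9933 V=11.9933[hold]; j=2 S=111.5072 intr=0.0000 cont=4.0076 V=4.0076[hold]; j=3 S=143.7466 intr=0.0000 cont=0.8306 V=0.8306[hold]  S*(3)=67.0987
k=2: j=0 S=76.1835 intr=16.8265 cont=18.4736 V=18.4736[hold]; j=1 S=98.2100 intr=0.0000 cont=7.7663 V=7.7663[hold]; j=2 S=126.6048 intr=0.0000 cont=2.3367 V=2.3367[hold]  S*(2)=-
k=1: j=0 S=86.4985 intr=6.5115 cont=12.7723 V=12.7723[hold]; j=1 S=111.5072 intr=0.0000 cont=4.8978 V=4.8978[hold]  S*(1)=-
k=0: j=0 S=98.2100 intr=0.0000 cont=8.5908 V=8.5908[hold]  S*(0)=-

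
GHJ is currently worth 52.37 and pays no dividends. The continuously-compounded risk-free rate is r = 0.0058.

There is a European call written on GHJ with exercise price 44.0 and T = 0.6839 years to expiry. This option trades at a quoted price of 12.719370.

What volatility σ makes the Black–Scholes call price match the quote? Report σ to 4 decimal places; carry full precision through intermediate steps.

sigma = 0.4902

At σ = 0.4902 the Black–Scholes value reproduces the quote:
σ√T = 0.4902·√0.6839 = 0.405387
d₁ = (ln(S/K) + (r+σ²/2)T) / (σ√T) = (ln(52.37/44.0) + (0.0058+0.4902²/2)·0.6839) / 0.405387 = (0.174144 + 0.086136) / 0.405387 = 0.642054
d₂ = d₁ − σ√T = 0.642054 − 0.405387 = 0.236667
e^{−rT} = 0.996041
N(d₁) = 0.739581,  N(d₂) = 0.593542
V = S·N(d₁) − K·e^{−rT}·N(d₂) = 38.731850 − 26.012480 = 12.719370 (equal to the quote); since ∂V/∂σ > 0 for all σ, the implied volatility is unique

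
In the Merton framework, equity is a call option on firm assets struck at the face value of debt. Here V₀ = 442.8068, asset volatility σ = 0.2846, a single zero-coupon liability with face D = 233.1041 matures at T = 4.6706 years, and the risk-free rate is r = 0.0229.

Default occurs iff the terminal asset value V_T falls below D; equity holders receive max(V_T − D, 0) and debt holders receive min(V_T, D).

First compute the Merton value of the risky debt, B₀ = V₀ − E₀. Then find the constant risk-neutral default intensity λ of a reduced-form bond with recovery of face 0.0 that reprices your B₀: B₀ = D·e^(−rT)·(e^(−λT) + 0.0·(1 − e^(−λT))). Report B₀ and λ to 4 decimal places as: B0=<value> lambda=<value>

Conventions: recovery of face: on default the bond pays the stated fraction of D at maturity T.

B0=199.6328 lambda=0.0103

Work the structural quantities from V₀ = 442.8068 against face 233.1041:
d₁ = [ln(V₀/D) + (r + σ²/2)T] / (σ√T)
   = [ln(442.8068/233.1041) + (0.0229 + 0.5·0.2846²)·4.6706] / (0.2846·√4.6706)
   = [0.641648 + 0.296109] / 0.615065 = 1.524648
d₂ = d₁ − σ√T = 1.524648 − 0.615065 = 0.909582
N(d₁) = 0.936326,  N(d₂) = 0.818479,  e^(−rT) = 0.898565
E₀ = V₀·N(d₁) − D·e^(−rT)·N(d₂)
   = 442.8068·0.936326 − 233.1041·0.898565·0.818479 = 243.173968
B₀ = V₀ − E₀ = 442.8068 − 243.173968 = 199.632832
e^(−λT) = (B₀·e^(rT)/D − 0)/(1 − 0) = (199.6328·1.112886/233.1041 − 0)/1 = 0.95308736
λ = −ln(0.95308736)/4.6706 = 0.010287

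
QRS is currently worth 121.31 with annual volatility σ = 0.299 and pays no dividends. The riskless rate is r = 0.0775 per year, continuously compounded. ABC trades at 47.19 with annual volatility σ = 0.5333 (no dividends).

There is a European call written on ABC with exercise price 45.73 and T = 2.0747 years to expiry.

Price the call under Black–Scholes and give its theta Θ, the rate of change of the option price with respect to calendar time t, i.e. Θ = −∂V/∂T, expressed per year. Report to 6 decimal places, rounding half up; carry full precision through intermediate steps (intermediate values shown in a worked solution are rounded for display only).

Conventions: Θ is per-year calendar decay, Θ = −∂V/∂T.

σ√T = 0.5333·√2.0747 = 0.768156
d₁ = (ln(S/K) + (r+σ²/2)T) / (σ√T) = (ln(47.19/45.73) + (0.0775+0.5333²/2)·2.0747) / 0.768156 = (0.031427 + 0.455821) / 0.768156 = 0.634309
d₂ = d₁ − σ√T = 0.634309 − 0.768156 = -0.133846
e^{−rT} = 0.851471
N(d₁) = 0.737061,  N(d₂) = 0.446762
Call price V = S·N(d₁) − K·e^{−rT}·N(d₂) = 34.781885 − 17.395927 = 17.385958
φ(d₁) = (1/√(2π))·e^{−d₁²/2} = 0.326243
Θ = −S·φ(d₁)·σ/(2√T) − r·K·e^{−rT}·N(d₂) = −2.850068 − 1.348184 = -4.198252

price = 17.385958
Θ = -4.198252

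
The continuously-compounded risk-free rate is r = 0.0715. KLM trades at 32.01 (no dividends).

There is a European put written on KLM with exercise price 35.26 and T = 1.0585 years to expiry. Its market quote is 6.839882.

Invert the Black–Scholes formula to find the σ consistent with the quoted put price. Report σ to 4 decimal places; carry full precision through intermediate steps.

sigma = 0.4944

At σ = 0.4944 the Black–Scholes value reproduces the quote:
σ√T = 0.4944·√1.0585 = 0.508656
d₁ = (ln(S/K) + (r+σ²/2)T) / (σ√T) = (ln(32.01/35.26) + (0.0715+0.4944²/2)·1.0585) / 0.508656 = (-0.096701 + 0.205048) / 0.508656 = 0.213007
d₂ = d₁ − σ√T = 0.213007 − 0.508656 = -0.295649
e^{−rT} = 0.927110
N(−d₁) = 0.415661,  N(−d₂) = 0.616251
V = K·e^{−rT}·N(−d₂) − S·N(−d₁) = 20.145182 − 13.305301 = 6.839882 (the observed quote) — the price is monotone increasing in volatility, hence this σ is the only solution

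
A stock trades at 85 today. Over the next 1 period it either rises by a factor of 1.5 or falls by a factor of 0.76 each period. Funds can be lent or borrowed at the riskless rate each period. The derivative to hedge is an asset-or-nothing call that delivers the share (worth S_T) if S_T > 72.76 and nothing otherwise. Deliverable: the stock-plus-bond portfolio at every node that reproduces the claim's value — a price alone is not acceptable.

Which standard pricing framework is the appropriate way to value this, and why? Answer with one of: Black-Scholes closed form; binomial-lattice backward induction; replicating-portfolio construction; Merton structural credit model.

framework: replicating-portfolio construction

Key observation: since the answer must list Δ and B at each node of the 1.5/0.76 lattice on 85, the replicating-portfolio method — solving the two-state system at every node — is the one that applies.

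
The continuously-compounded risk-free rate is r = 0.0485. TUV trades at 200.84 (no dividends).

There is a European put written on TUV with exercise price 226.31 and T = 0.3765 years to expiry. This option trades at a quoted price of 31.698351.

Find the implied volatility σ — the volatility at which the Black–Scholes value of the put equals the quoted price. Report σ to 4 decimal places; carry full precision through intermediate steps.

sigma = 0.3708

At σ = 0.3708 the Black–Scholes value reproduces the quote:
σ√T = 0.3708·√0.3765 = 0.227521
d₁ = (ln(S/K) + (r+σ²/2)T) / (σ√T) = (ln(200.84/226.31) + (0.0485+0.3708²/2)·0.3765) / 0.227521 = (-0.119397 + 0.044143) / 0.227521 = -0.330755
d₂ = d₁ − σ√T = -0.330755 − 0.227521 = -0.558277
e^{−rT} = 0.981905
N(−d₁) = 0.629585,  N(−d₂) = 0.711672
V = K·e^{−rT}·N(−d₂) − S·N(−d₁) = 158.144279 − 126.445928 = 31.698351 (matching the quote); vega is positive throughout, so no other σ reproduces this price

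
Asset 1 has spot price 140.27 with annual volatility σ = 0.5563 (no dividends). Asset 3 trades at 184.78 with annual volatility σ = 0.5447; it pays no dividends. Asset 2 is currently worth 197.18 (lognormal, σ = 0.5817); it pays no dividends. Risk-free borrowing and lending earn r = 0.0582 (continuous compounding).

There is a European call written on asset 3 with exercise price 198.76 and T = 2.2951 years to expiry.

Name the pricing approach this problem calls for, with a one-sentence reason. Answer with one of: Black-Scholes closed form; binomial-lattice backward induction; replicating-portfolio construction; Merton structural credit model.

framework: Black-Scholes closed form

Key observation: a European-exercise option on asset 3 struck at 198.76 — a GBM underlying with constant parameters — admits an analytic price: the data contain no early exercise, no discrete tree, no debt structure.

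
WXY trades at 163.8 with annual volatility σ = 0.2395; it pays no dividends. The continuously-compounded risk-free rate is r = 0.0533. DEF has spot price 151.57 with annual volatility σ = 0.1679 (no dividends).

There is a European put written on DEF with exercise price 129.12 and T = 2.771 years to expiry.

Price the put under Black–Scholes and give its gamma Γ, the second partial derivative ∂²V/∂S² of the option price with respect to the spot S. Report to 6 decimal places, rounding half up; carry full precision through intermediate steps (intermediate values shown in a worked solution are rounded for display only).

σ√T = 0.1679·√2.771 = 0.279492
d₁ = (ln(S/K) + (r+σ²/2)T) / (σ√T) = (ln(151.57/129.12) + (0.0533+0.1679²/2)·2.771) / 0.279492 = (0.160305 + 0.186752) / 0.279492 = 1.241745
d₂ = d₁ − σ√T = 1.241745 − 0.279492 = 0.962253
e^{−rT} = 0.862695
N(−d₁) = 0.107165,  N(−d₂) = 0.167961
Put price V = K·e^{−rT}·N(−d₂) − S·N(−d₁) = 18.709390 − 16.243047 = 2.466342
φ(d₁) = (1/√(2π))·e^{−d₁²/2} = 0.184537
Γ = φ(d₁) / (S·σ·√T) = 0.004356

price = 2.466342
Γ = 0.004356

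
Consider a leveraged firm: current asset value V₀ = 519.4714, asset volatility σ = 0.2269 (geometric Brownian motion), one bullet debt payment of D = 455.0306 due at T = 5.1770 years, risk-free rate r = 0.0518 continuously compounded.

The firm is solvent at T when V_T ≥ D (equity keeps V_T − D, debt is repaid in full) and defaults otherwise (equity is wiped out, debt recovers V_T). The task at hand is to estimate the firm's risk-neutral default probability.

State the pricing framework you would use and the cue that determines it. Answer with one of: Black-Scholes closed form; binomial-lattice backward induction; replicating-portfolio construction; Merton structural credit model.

framework: Merton structural credit model

Key observation: a levered firm with one bullet debt due at 5.1770 years is the canonical structural-credit setup: equity is a call on the firm's assets struck at the face value.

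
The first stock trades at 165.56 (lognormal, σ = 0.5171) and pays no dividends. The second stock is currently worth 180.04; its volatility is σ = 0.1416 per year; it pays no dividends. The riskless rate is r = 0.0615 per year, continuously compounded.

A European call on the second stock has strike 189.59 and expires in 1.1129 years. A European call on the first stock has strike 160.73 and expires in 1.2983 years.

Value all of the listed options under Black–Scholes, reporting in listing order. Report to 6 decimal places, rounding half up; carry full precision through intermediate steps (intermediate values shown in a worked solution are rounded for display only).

price(the second stock call K=189.59) = 12.192971
price(the first stock call K=160.73) = 45.561180

[the second stock call K=189.59]
σ√T = 0.1416·√1.1129 = 0.149380
d₁ = (ln(S/K) + (r+σ²/2)T) / (σ√T) = (ln(180.04/189.59) + (0.0615+0.1416²/2)·1.1129) / 0.149380 = (-0.051685 + 0.079600) / 0.149380 = 0.186877
d₂ = d₁ − σ√T = 0.186877 − 0.149380 = 0.037498
e^{−rT} = 0.933846
N(d₁) = 0.574122,  N(d₂) = 0.514956
price = S·N(d₁) − K·e^{−rT}·N(d₂) = 103.364863 − 91.171892 = 12.192971
[the first stock call K=160.73]
σ√T = 0.5171·√1.2983 = 0.589199
d₁ = (ln(S/K) + (r+σ²/2)T) / (σ√T) = (ln(165.56/160.73) + (0.0615+0.5171²/2)·1.2983) / 0.589199 = (0.029608 + 0.253423) / 0.589199 = 0.480366
d₂ = d₁ − σ√T = 0.480366 − 0.589199 = -0.108834
e^{−rT} = 0.923259
N(d₁) = 0.684516,  N(d₂) = 0.456667
price = S·N(d₁) − K·e^{−rT}·N(d₂) = 113.328513 − 67.767333 = 45.561180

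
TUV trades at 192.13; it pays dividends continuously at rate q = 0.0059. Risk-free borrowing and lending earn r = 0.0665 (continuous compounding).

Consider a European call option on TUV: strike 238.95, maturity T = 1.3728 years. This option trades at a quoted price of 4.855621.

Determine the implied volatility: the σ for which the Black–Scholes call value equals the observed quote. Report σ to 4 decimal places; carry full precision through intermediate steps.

At σ = 0.1543 the Black–Scholes value reproduces the quote:
σ√T = 0.1543·√1.3728 = 0.180788
d₁ = (ln(S/K) + (r−q+σ²/2)T) / (σ√T) = (ln(192.13/238.95) + (0.0665−0.0059+0.1543²/2)·1.3728) / 0.180788 = (-0.218082 + 0.099534) / 0.180788 = -0.655731
d₂ = d₁ − σ√T = -0.655731 − 0.180788 = -0.836519
e^{−rT} = 0.912752
e^{−qT} = 0.991933
N(d₁) = 0.255999,  N(d₂) = 0.201432
V = S·e^{−qT}·N(d₁) − K·e^{−rT}·N(d₂) = 48.788252 − 43.932630 = 4.855621 (equal to the quote); since ∂V/∂σ > 0 for all σ, the implied volatility is unique

sigma = 0.1543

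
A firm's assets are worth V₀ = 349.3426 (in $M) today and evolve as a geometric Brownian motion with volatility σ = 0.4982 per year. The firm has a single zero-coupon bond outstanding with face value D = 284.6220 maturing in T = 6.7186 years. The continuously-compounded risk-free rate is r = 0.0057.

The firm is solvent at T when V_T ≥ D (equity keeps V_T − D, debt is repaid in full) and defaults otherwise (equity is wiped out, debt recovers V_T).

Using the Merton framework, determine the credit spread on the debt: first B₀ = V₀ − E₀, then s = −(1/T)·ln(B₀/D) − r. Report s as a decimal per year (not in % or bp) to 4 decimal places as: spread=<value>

spread=0.0807

Equity is a call on the firm's assets struck at D = 284.6220:
d₁ = [ln(V₀/D) + (r + σ²/2)T] / (σ√T)
   = [ln(349.3426/284.6220) + (0.0057 + 0.5·0.4982²)·6.7186] / (0.4982·√6.7186)
   = [0.204891 + 0.872085] / 1.291347 = 0.833994
d₂ = d₁ − σ√T = 0.833994 − 1.291347 = -0.457353
N(d₁) = 0.797858,  N(d₂) = 0.323709,  e^(−rT) = 0.962428
E₀ = V₀·N(d₁) − D·e^(−rT)·N(d₂)
   = 349.3426·0.797858 − 284.6220·0.962428·0.323709 = 190.052843
B₀ = V₀ − E₀ = 349.3426 − 190.052843 = 159.289757
spread = −(1/T)·ln(B₀/D) − r = −(1/6.7186)·ln(159.289757/284.6220) − 0.0057 = 0.08069256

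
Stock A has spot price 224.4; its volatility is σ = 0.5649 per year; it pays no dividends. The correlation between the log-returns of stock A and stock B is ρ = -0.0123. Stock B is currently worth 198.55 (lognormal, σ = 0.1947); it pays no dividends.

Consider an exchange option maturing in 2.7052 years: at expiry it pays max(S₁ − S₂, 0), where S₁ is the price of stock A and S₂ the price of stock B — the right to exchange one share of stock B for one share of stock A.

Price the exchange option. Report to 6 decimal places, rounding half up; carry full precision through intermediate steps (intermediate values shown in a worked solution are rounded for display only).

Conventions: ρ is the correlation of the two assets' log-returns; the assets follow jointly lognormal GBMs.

exchange price = 93.460827

σ_eff = √(σ₁² + σ₂² − 2ρσ₁σ₂) = √(0.5649² + 0.1947² − 2·-0.0123·0.5649·0.1947) = 0.599771
d₁ = (ln(S₁/S₂) + (q₂ − q₁ + σ_eff²/2)T) / (σ_eff√T) = (ln(224.4/198.55) + (0.0 − 0.0 + 0.179863)·2.7052) / 0.986474 = 0.617304
d₂ = d₁ − σ_eff√T = 0.617304 − 0.986474 = -0.369169
N(d₁) = 0.731483,  N(d₂) = 0.356001
V = S₁·e^{−q₁T}·N(d₁) − S₂·e^{−q₂T}·N(d₂) = 164.144774 − 70.683946 = 93.460827
Key observation: the rate r is irrelevant here: denominating values in stock B turns the exchange into a ratio option on S₁/S₂, and discounting at r drops out.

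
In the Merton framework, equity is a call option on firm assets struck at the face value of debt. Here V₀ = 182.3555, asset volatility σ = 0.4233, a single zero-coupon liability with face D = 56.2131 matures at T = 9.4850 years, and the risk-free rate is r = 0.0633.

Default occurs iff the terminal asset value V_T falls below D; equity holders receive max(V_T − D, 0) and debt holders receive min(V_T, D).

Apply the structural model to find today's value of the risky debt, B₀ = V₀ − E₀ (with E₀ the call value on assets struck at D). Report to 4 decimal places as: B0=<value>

B0=27.4882

Apply the equity-as-call identities (strike 56.2131, horizon 9.4850 years):
d₁ = [ln(V₀/D) + (r + σ²/2)T] / (σ√T)
   = [ln(182.3555/56.2131) + (0.0633 + 0.5·0.4233²)·9.4850] / (0.4233·√9.4850)
   = [1.176808 + 1.450175] / 1.303668 = 2.015071
d₂ = d₁ − σ√T = 2.015071 − 1.303668 = 0.711404
N(d₁) = 0.978051,  N(d₂) = 0.761583,  e^(−rT) = 0.548592
E₀ = V₀·N(d₁) − D·e^(−rT)·N(d₂)
   = 182.3555·0.978051 − 56.2131·0.548592·0.761583 = 154.867323
B₀ = V₀ − E₀ = 182.3555 − 154.867323 = 27.488177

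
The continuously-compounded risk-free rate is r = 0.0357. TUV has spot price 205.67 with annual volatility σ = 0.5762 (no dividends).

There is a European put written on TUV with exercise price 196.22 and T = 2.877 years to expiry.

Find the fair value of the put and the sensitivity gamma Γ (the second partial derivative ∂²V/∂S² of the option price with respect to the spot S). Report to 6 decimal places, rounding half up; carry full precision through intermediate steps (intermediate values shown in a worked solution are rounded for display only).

price = 58.220739
Γ = 0.001615

σ√T = 0.5762·√2.877 = 0.977334
d₁ = (ln(S/K) + (r+σ²/2)T) / (σ√T) = (ln(205.67/196.22) + (0.0357+0.5762²/2)·2.877) / 0.977334 = (0.047036 + 0.580300) / 0.977334 = 0.641885
d₂ = d₁ − σ√T = 0.641885 − 0.977334 = -0.335449
e^{−rT} = 0.902390
N(−d₁) = 0.260474,  N(−d₂) = 0.631357
Put price V = K·e^{−rT}·N(−d₂) − S·N(−d₁) = 111.792389 − 53.571650 = 58.220739
φ(d₁) = (1/√(2π))·e^{−d₁²/2} = 0.324670
Γ = φ(d₁) / (S·σ·√T) = 0.001615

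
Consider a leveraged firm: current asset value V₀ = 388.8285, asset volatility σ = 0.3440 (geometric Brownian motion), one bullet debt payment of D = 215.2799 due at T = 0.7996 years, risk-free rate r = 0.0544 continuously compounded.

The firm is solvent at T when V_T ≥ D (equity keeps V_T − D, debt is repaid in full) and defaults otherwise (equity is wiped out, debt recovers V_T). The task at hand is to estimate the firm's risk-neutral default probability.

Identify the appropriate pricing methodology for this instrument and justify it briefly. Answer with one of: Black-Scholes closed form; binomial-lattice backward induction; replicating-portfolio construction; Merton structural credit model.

Key observation: the data describe a firm's assets (V₀ = 388.8285, GBM) and a single zero-coupon debt of face 215.2799, so credit quantities follow from equity-as-call in the structural model.

framework: Merton structural credit model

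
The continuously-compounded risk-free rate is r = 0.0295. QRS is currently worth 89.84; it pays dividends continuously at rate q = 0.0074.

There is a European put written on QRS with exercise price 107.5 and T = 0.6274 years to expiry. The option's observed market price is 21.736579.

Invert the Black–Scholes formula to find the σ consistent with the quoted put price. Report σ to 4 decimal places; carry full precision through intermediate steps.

At σ = 0.3922 the Black–Scholes value reproduces the quote:
σ√T = 0.3922·√0.6274 = 0.310656
d₁ = (ln(S/K) + (r−q+σ²/2)T) / (σ√T) = (ln(89.84/107.5) + (0.0295−0.0074+0.3922²/2)·0.6274) / 0.310656 = (-0.179461 + 0.062119) / 0.310656 = -0.377721
d₂ = d₁ − σ√T = -0.377721 − 0.310656 = -0.688377
e^{−rT} = 0.981662
e^{−qT} = 0.995368
N(−d₁) = 0.647181,  N(−d₂) = 0.754392
V = K·e^{−rT}·N(−d₂) − S·e^{−qT}·N(−d₁) = 79.610017 − 57.873438 = 21.736579 (equal to the quote); since ∂V/∂σ > 0 for all σ, the implied volatility is unique

sigma = 0.3922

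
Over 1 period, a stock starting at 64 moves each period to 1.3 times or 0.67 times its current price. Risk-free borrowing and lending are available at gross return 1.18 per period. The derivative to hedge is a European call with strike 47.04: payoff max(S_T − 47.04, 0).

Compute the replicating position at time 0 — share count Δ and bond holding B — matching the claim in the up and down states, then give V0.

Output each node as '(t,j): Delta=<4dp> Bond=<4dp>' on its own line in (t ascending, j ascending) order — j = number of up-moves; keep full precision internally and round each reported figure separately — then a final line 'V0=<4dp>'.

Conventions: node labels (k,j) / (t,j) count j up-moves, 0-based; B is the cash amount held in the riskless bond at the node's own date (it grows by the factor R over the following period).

The replicating-portfolio and risk-neutral prices coincide; use p* = (1.18−0.67)/(1.3−0.67) = 0.8095 for the latter.
At maturity the claim pays: V(1,0)=0.0000, V(1,1)=36.1600
(0,0): S=64.0000. Δ = (V_up−V_dn)/(S_up−S_dn) = (36.1600−0.0000)/(83.2000−42.8800) = 0.8968. V = [p*·36.1600 + (1−p*)·0.0000]/1.18 = 24.8071. B = V − Δ·S = -32.5897.
Sanity check at the root: Δ(0,0)·S0 + B(0,0) reproduces V0 = 24.8071.

(0,0): Delta=0.8968 Bond=-32.5897
V0=24.8071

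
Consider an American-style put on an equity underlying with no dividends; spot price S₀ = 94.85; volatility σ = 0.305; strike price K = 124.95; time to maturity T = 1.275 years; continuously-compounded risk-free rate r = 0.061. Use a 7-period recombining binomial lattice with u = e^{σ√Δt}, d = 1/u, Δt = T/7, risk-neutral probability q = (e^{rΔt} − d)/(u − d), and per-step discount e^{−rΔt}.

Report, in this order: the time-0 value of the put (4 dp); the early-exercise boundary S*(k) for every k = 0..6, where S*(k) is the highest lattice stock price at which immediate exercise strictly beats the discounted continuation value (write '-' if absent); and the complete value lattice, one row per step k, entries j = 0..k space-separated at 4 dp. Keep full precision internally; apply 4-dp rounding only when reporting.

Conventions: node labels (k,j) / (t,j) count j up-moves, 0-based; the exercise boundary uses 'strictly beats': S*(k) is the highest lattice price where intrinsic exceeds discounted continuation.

price = 30.9030
boundary = - 83.2733 73.1096 83.2733 94.8500 83.2733 94.8500
tree:
30.9030
41.6767 21.2407
51.8404 30.3578 12.9567
60.7636 41.6767 20.1604 6.3275
68.5977 51.8404 30.1000 11.0635 1.9212
75.4757 60.7636 41.6767 18.7109 3.9669 0.0000
81.5141 68.5977 51.8404 30.1000 8.1912 0.0000 0.0000
86.8156 75.4757 60.7636 41.6767 16.9139 0.0000 0.0000 0.0000

Δt=0.18214  u=1.13902  d=0.87795  q=0.51030  discount=0.98895
step 7 (expiry): payoffs max(K−S,0) = 86.8156 75.4757 60.7636 41.6767 16.9139 0.0000 0.0000 0.0000
step 6: (k=6,j=0): S=43.4359, K−S=81.5141, hold=80.1335 ⇒ V=81.5141 exercise | (k=6,j=1): S=56.3523, K−S=68.5977, hold=67.2171 ⇒ V=68.5977 exercise | (k=6,j=2): S=73.1096, K−S=51.8404, hold=50.4598 ⇒ V=51.8404 exercise | (k=6,j=3): S=94.8500, K−S=30.1000, hold=28.7194 ⇒ V=30.1000 exercise | (k=6,j=4): S=123.0553, K−S=1.8947, hold=8.1912 ⇒ V=8.1912 continue | (k=6,j=5): S=159.6479, K−S=0.0000, hold=0.0000 ⇒ V=0.0000 continue | (k=6,j=6): S=207.1219, K−S=0.0000, hold=0.0000 ⇒ V=0.0000 continue  boundary S*=94.8500
step 5: (k=5,j=0): S=49.4743, K−S=75.4757, hold=74.0951 ⇒ V=75.4757 exercise | (k=5,j=1): S=64.1864, K−S=60.7636, hold=59.3830 ⇒ V=60.7636 exercise | (k=5,j=2): S=83.2733, K−S=41.6767, hold=40.2961 ⇒ V=41.6767 exercise | (k=5,j=3): S=108.0361, K−S=16.9139, hold=18.7109 ⇒ V=18.7109 continue | (k=5,j=4): S=140.1625, K−S=0.0000, hold=3.9669 ⇒ V=3.9669 continue | (k=5,j=5): S=181.8422, K−S=0.0000, hold=0.0000 ⇒ V=0.0000 continue  boundary S*=83.2733
step 4: (k=4,j=0): S=56.3523, K−S=68.5977, hold=67.2171 ⇒ V=68.5977 exercise | (k=4,j=1): S=73.1096, K−S=51.8404, hold=50.4598 ⇒ V=51.8404 exercise | (k=4,j=2): S=94.8500, K−S=30.1000, hold=29.6263 ⇒ V=30.1000 exercise | (k=4,j=3): S=123.0553, K−S=1.8947, hold=11.0635 ⇒ V=11.0635 continue | (k=4,j=4): S=159.6479, K−S=0.0000, hold=1.9212 ⇒ V=1.9212 continue  boundary S*=94.8500
step 3: (k=3,j=0): S=64.1864, K−S=60.7636, hold=59.3830 ⇒ V=60.7636 exercise | (k=3,j=1): S=83.2733, K−S=41.6767, hold=40.2961 ⇒ V=41.6767 exercise | (k=3,j=2): S=108.0361, K−S=16.9139, hold=20.1604 ⇒ V=20.1604 continue | (k=3,j=3): S=140.1625, K−S=0.0000, hold=6.3275 ⇒ V=6.3275 continue  boundary S*=83.2733
step 2: (k=2,j=0): S=73.1096, K−S=51.8404, hold=50.4598 ⇒ V=51.8404 exercise | (k=2,j=1): S=94.8500, K−S=30.1000, hold=30.3578 ⇒ V=30.3578 continue | (k=2,j=2): S=123.0553, K−S=1.8947, hold=12.9567 ⇒ V=12.9567 continue  boundary S*=73.1096
step 1: (k=1,j=0): S=83.2733, K−S=41.6767, hold=40.4262 ⇒ V=41.6767 exercise | (k=1,j=1): S=108.0361, K−S=16.9139, hold=21.2407 ⇒ V=21.2407 continue  boundary S*=83.2733
step 0: (k=0,j=0): S=94.8500, K−S=30.1000, hold=30.9030 ⇒ V=30.9030 continue  boundary S*=-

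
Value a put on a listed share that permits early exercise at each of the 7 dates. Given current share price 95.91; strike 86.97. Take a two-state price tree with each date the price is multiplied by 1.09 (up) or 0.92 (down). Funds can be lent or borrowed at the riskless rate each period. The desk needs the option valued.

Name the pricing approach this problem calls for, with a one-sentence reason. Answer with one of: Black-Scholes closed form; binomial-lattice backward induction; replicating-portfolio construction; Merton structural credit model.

Key observation: an American put (K = 86.97, S₀ = 95.91) on a 7-date tree has no closed form — the optimal stopping decision is embedded and must be resolved recursively from expiry.

framework: binomial-lattice backward induction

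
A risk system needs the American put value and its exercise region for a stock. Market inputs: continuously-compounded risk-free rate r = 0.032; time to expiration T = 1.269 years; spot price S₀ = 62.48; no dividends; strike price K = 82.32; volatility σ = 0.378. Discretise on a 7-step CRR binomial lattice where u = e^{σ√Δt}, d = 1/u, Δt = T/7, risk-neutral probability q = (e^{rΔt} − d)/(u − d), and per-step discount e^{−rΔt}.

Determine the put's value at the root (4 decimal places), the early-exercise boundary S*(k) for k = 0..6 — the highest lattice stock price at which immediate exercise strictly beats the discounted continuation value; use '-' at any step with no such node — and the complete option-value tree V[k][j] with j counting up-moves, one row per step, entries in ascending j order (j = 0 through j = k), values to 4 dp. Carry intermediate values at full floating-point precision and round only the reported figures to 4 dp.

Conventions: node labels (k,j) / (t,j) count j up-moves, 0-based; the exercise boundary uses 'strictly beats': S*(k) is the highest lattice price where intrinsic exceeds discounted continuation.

price = 23.0730
boundary = - - 45.2843 38.5523 45.2843 53.1917 62.4800
tree:
23.0730
29.7222 16.0882
37.0357 22.0925 9.7232
43.7677 29.2321 14.5599 4.5563
49.4989 37.0357 21.0609 7.6335 1.2493
54.3781 43.7677 29.1283 12.5020 2.4066 0.0000
58.5319 49.4989 37.0357 19.8400 4.6358 0.0000 0.0000
62.0682 54.3781 43.7677 29.1283 8.9298 0.0000 0.0000 0.0000

Δt=0.18129  u=1.17462  d=0.85134  q=0.47785  discount=0.99422
step 7 (expiry): payoffs max(K−S,0) = 62.0682 54.3781 43.7677 29.1283 8.9298 0.0000 0.0000 0.0000
step 6: (k=6,j=0): S=23.7881, K−S=58.5319, hold=58.0557 ⇒ V=58.5319 exercise | (k=6,j=1): S=32.8211, K−S=49.4989, hold=49.0227 ⇒ V=49.4989 exercise | (k=6,j=2): S=45.2843, K−S=37.0357, hold=36.5596 ⇒ V=37.0357 exercise | (k=6,j=3): S=62.4800, K−S=19.8400, hold=19.3638 ⇒ V=19.8400 exercise | (k=6,j=4): S=86.2055, K−S=0.0000, hold=4.6358 ⇒ V=4.6358 continue | (k=6,j=5): S=118.9402, K−S=0.0000, hold=0.0000 ⇒ V=0.0000 continue | (k=6,j=6): S=164.1052, K−S=0.0000, hold=0.0000 ⇒ V=0.0000 continue  boundary S*=62.4800
step 5: (k=5,j=0): S=27.9419, K−S=54.3781, hold=53.9019 ⇒ V=54.3781 exercise | (k=5,j=1): S=38.5523, K−S=43.7677, hold=43.2915 ⇒ V=43.7677 exercise | (k=5,j=2): S=53.1917, K−S=29.1283, hold=28.6521 ⇒ V=29.1283 exercise | (k=5,j=3): S=73.3902, K−S=8.9298, hold=12.5020 ⇒ V=12.5020 continue | (k=5,j=4): S=101.2586, K−S=0.0000, hold=2.4066 ⇒ V=2.4066 continue | (k=5,j=5): S=139.7094, K−S=0.0000, hold=0.0000 ⇒ V=0.0000 continue  boundary S*=53.1917
step 4: (k=4,j=0): S=32.8211, K−S=49.4989, hold=49.0227 ⇒ V=49.4989 exercise | (k=4,j=1): S=45.2843, K−S=37.0357, hold=36.5596 ⇒ V=37.0357 exercise | (k=4,j=2): S=62.4800, K−S=19.8400, hold=21.0609 ⇒ V=21.0609 continue | (k=4,j=3): S=86.2055, K−S=0.0000, hold=7.6335 ⇒ V=7.6335 continue | (k=4,j=4): S=118.9402, K−S=0.0000, hold=1.2493 ⇒ V=1.2493 continue  boundary S*=45.2843
step 3: (k=3,j=0): S=38.5523, K−S=43.7677, hold=43.2915 ⇒ V=43.7677 exercise | (k=3,j=1): S=53.1917, K−S=29.1283, hold=29.2321 ⇒ V=29.2321 continue | (k=3,j=2): S=73.3902, K−S=8.9298, hold=14.5599 ⇒ V=14.5599 continue | (k=3,j=3): S=101.2586, K−S=0.0000, hold=4.5563 ⇒ V=4.5563 continue  boundary S*=38.5523
step 2: (k=2,j=0): S=45.2843, K−S=37.0357, hold=36.6089 ⇒ V=37.0357 exercise | (k=2,j=1): S=62.4800, K−S=19.8400, hold=22.0925 ⇒ V=22.0925 continue | (k=2,j=2): S=86.2055, K−S=0.0000, hold=9.7232 ⇒ V=9.7232 continue  boundary S*=45.2843
step 1: (k=1,j=0): S=53.1917, K−S=29.1283, hold=29.7222 ⇒ V=29.7222 continue | (k=1,j=1): S=73.3902, K−S=8.9298, hold=16.0882 ⇒ V=16.0882 continue  boundary S*=-
step 0: (k=0,j=0): S=62.4800, K−S=19.8400, hold=23.0730 ⇒ V=23.0730 continue  boundary S*=-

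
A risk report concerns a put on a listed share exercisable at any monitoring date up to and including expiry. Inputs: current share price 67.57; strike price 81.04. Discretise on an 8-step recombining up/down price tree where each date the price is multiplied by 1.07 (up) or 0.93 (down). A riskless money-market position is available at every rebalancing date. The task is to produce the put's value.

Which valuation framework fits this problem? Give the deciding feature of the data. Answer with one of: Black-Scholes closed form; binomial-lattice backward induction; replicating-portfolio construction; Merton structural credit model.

Key observation: the defining feature is the embedded early-exercise option across 8 discrete dates on the spot-67.57 tree; pricing the strike-81.04 put means working backward with an exercise test at every node.

framework: binomial-lattice backward induction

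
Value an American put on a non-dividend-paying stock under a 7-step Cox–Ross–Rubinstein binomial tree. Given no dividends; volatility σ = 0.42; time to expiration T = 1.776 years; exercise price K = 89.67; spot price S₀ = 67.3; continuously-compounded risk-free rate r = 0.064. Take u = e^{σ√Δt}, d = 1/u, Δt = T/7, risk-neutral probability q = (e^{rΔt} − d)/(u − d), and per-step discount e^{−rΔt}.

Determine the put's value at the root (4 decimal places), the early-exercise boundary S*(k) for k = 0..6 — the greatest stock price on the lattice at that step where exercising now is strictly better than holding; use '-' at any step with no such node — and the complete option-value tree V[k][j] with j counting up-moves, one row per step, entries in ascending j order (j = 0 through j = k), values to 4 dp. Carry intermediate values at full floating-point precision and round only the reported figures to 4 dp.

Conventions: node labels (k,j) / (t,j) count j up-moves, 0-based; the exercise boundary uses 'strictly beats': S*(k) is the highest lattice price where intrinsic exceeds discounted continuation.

params: Δt=0.25371 u=1.23560 d=0.80933 q=0.48571 e^(-rΔt)=0.98389
t_7 payoffs: 74.3635 66.3015 53.9933 35.2024 6.5143 0.0000 0.0000 0.0000
t_6: node(6,0) S=18.9127 payoff=70.7573 vs cont=69.3130 → 70.7573 [stop]  node(6,1) S=28.8740 payoff=60.7960 vs cont=59.3517 → 60.7960 [stop]  node(6,2) S=44.0820 payoff=45.5880 vs cont=44.1437 → 45.5880 [stop]  node(6,3) S=67.3000 payoff=22.3700 vs cont=20.9257 → 22.3700 [stop]  node(6,4) S=102.7469 payoff=0.0000 vs cont=3.2963 → 3.2963 [wait]  node(6,5) S=156.8637 payoff=0.0000 vs cont=0.0000 → 0.0000 [wait]  node(6,6) S=239.4838 payoff=0.0000 vs cont=0.0000 → 0.0000 [wait]  ⇒ S*(6)=67.3000
t_5: node(5,0) S=23.3685 payoff=66.3015 vs cont=64.8572 → 66.3015 [stop]  node(5,1) S=35.6767 payoff=53.9933 vs cont=52.5490 → 53.9933 [stop]  node(5,2) S=54.4676 payoff=35.2024 vs cont=33.7581 → 35.2024 [stop]  node(5,3) S=83.1557 payoff=6.5143 vs cont=12.8946 → 12.8946 [wait]  node(5,4) S=126.9538 payoff=0.0000 vs cont=1.6679 → 1.6679 [wait]  node(5,5) S=193.8203 payoff=0.0000 vs cont=0.0000 → 0.0000 [wait]  ⇒ S*(5)=54.4676
t_4: node(4,0) S=28.8740 payoff=60.7960 vs cont=59.3517 → 60.7960 [stop]  node(4,1) S=44.0820 payoff=45.5880 vs cont=44.1437 → 45.5880 [stop]  node(4,2) S=67.3000 payoff=22.3700 vs cont=23.9748 → 23.9748 [wait]  node(4,3) S=102.7469 payoff=0.0000 vs cont=7.3218 → 7.3218 [wait]  node(4,4) S=156.8637 payoff=0.0000 vs cont=0.8440 → 0.8440 [wait]  ⇒ S*(4)=44.0820
t_3: node(3,0) S=35.6767 payoff=53.9933 vs cont=52.5490 → 53.9933 [stop]  node(3,1) S=54.4676 payoff=35.2024 vs cont=34.5250 → 35.2024 [stop]  node(3,2) S=83.1557 payoff=6.5143 vs cont=15.6304 → 15.6304 [wait]  node(3,3) S=126.9538 payoff=0.0000 vs cont=4.1082 → 4.1082 [wait]  ⇒ S*(3)=54.4676
t_2: node(2,0) S=44.0820 payoff=45.5880 vs cont=44.1437 → 45.5880 [stop]  node(2,1) S=67.3000 payoff=22.3700 vs cont=25.2822 → 25.2822 [wait]  node(2,2) S=102.7469 payoff=0.0000 vs cont=9.8723 → 9.8723 [wait]  ⇒ S*(2)=44.0820
t_1: node(1,0) S=54.4676 payoff=35.2024 vs cont=35.1498 → 35.2024 [stop]  node(1,1) S=83.1557 payoff=6.5143 vs cont=17.5108 → 17.5108 [wait]  ⇒ S*(1)=54.4676
t_0: node(0,0) S=67.3000 payoff=22.3700 vs cont=26.1808 → 26.1808 [wait]  ⇒ S*(0)=-

price = 26.1808
boundary = - 54.4676 44.0820 54.4676 44.0820 54.4676 67.3000
tree:
26.1808
35.2024 17.5108
45.5880 25.2822 9.8723
53.9933 35.2024 15.6304 4.1082
60.7960 45.5880 23.9748 7.3218 0.8440
66.3015 53.9933 35.2024 12.8946 1.6679 0.0000
70.7573 60.7960 45.5880 22.3700 3.2963 0.0000 0.0000
74.3635 66.3015 53.9933 35.2024 6.5143 0.0000 0.0000 0.0000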